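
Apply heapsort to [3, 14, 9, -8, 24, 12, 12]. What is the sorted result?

Build heap: [24, 14, 12, -8, 3, 9, 12]
Extract 24: [14, 12, 12, -8, 3, 9, 24]
Extract 14: [12, 9, 12, -8, 3, 14, 24]
Extract 12: [12, 9, 3, -8, 12, 14, 24]
Extract 12: [9, -8, 3, 12, 12, 14, 24]
Extract 9: [3, -8, 9, 12, 12, 14, 24]
Extract 3: [-8, 3, 9, 12, 12, 14, 24]


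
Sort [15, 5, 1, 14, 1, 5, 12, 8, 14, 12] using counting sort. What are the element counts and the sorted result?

Count array: [0, 2, 0, 0, 0, 2, 0, 0, 1, 0, 0, 0, 2, 0, 2, 1]
(count[i] = number of elements equal to i)
Cumulative count: [0, 2, 2, 2, 2, 4, 4, 4, 5, 5, 5, 5, 7, 7, 9, 10]
Sorted: [1, 1, 5, 5, 8, 12, 12, 14, 14, 15]


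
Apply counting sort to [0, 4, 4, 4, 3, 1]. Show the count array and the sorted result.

Count array: [1, 1, 0, 1, 3]
(count[i] = number of elements equal to i)
Cumulative count: [1, 2, 2, 3, 6]
Sorted: [0, 1, 3, 4, 4, 4]


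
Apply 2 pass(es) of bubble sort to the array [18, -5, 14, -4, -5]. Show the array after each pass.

After pass 1: [-5, 14, -4, -5, 18] (4 swaps)
After pass 2: [-5, -4, -5, 14, 18] (2 swaps)
Total swaps: 6


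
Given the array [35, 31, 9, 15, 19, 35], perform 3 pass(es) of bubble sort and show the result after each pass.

After pass 1: [31, 9, 15, 19, 35, 35] (4 swaps)
After pass 2: [9, 15, 19, 31, 35, 35] (3 swaps)
After pass 3: [9, 15, 19, 31, 35, 35] (0 swaps)
Total swaps: 7


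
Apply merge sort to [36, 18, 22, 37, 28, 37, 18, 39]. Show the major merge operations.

Divide and conquer:
  Merge [36] + [18] -> [18, 36]
  Merge [22] + [37] -> [22, 37]
  Merge [18, 36] + [22, 37] -> [18, 22, 36, 37]
  Merge [28] + [37] -> [28, 37]
  Merge [18] + [39] -> [18, 39]
  Merge [28, 37] + [18, 39] -> [18, 28, 37, 39]
  Merge [18, 22, 36, 37] + [18, 28, 37, 39] -> [18, 18, 22, 28, 36, 37, 37, 39]


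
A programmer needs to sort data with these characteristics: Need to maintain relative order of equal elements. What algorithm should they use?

Best choice: Merge sort or Insertion sort
Reason: Both are stable; quicksort and heapsort are not stable


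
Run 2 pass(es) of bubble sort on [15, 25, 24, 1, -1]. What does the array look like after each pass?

After pass 1: [15, 24, 1, -1, 25] (3 swaps)
After pass 2: [15, 1, -1, 24, 25] (2 swaps)
Total swaps: 5


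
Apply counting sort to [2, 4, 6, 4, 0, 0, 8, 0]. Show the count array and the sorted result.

Count array: [3, 0, 1, 0, 2, 0, 1, 0, 1]
(count[i] = number of elements equal to i)
Cumulative count: [3, 3, 4, 4, 6, 6, 7, 7, 8]
Sorted: [0, 0, 0, 2, 4, 4, 6, 8]


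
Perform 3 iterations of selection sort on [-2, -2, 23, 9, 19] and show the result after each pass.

Pass 1: Select minimum -2 at index 0, swap -> [-2, -2, 23, 9, 19]
Pass 2: Select minimum -2 at index 1, swap -> [-2, -2, 23, 9, 19]
Pass 3: Select minimum 9 at index 3, swap -> [-2, -2, 9, 23, 19]


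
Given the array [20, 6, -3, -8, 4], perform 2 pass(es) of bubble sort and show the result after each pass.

After pass 1: [6, -3, -8, 4, 20] (4 swaps)
After pass 2: [-3, -8, 4, 6, 20] (3 swaps)
Total swaps: 7


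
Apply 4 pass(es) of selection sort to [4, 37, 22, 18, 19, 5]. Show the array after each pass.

Pass 1: Select minimum 4 at index 0, swap -> [4, 37, 22, 18, 19, 5]
Pass 2: Select minimum 5 at index 5, swap -> [4, 5, 22, 18, 19, 37]
Pass 3: Select minimum 18 at index 3, swap -> [4, 5, 18, 22, 19, 37]
Pass 4: Select minimum 19 at index 4, swap -> [4, 5, 18, 19, 22, 37]


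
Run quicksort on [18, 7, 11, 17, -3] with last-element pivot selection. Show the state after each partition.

Partition 1: pivot=-3 at index 0 -> [-3, 7, 11, 17, 18]
Partition 2: pivot=18 at index 4 -> [-3, 7, 11, 17, 18]
Partition 3: pivot=17 at index 3 -> [-3, 7, 11, 17, 18]
Partition 4: pivot=11 at index 2 -> [-3, 7, 11, 17, 18]


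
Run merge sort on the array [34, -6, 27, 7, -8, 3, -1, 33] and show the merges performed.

Divide and conquer:
  Merge [34] + [-6] -> [-6, 34]
  Merge [27] + [7] -> [7, 27]
  Merge [-6, 34] + [7, 27] -> [-6, 7, 27, 34]
  Merge [-8] + [3] -> [-8, 3]
  Merge [-1] + [33] -> [-1, 33]
  Merge [-8, 3] + [-1, 33] -> [-8, -1, 3, 33]
  Merge [-6, 7, 27, 34] + [-8, -1, 3, 33] -> [-8, -6, -1, 3, 7, 27, 33, 34]


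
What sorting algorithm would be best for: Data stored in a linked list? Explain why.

Best choice: Merge sort
Reason: Merge sort doesn't require random access; can be done in O(1) extra space for linked lists


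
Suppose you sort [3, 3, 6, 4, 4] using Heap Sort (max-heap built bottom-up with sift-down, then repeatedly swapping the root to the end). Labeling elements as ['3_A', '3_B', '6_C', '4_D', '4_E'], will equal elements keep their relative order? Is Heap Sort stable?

Trace Heap Sort on the labeled array (the key is the number; the letter only tracks identity):
  Build max-heap: [6_C, 4_D, 3_A, 3_B, 4_E]
  Swap root 6_C to index 4, re-heapify first 4 -> [4_E, 4_D, 3_A, 3_B, 6_C]
  Swap root 4_E to index 3, re-heapify first 3 -> [4_D, 3_B, 3_A, 4_E, 6_C]
  Swap root 4_D to index 2, re-heapify first 2 -> [3_A, 3_B, 4_D, 4_E, 6_C]
  Swap root 3_A to index 1, re-heapify first 1 -> [3_B, 3_A, 4_D, 4_E, 6_C]
Final order: [3_B, 3_A, 4_D, 4_E, 6_C]
Equal keys:
  value 3: originally 3_A, 3_B; after sorting 3_B, 3_A -> order changed
  value 4: originally 4_D, 4_E; after sorting 4_D, 4_E -> order preserved
Equal keys were reordered, so Heap Sort is not stable: heap construction and root-to-end swaps move elements without regard to the original order of equal keys. (One such input is enough; an unstable sort may happen to preserve order on other inputs, but it gives no guarantee.)
Answer: Not stable


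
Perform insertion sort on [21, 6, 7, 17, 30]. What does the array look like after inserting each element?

First element 21 is already 'sorted'
Insert 6: shifted 1 elements -> [6, 21, 7, 17, 30]
Insert 7: shifted 1 elements -> [6, 7, 21, 17, 30]
Insert 17: shifted 1 elements -> [6, 7, 17, 21, 30]
Insert 30: shifted 0 elements -> [6, 7, 17, 21, 30]


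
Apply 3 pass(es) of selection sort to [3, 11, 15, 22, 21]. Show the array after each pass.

Pass 1: Select minimum 3 at index 0, swap -> [3, 11, 15, 22, 21]
Pass 2: Select minimum 11 at index 1, swap -> [3, 11, 15, 22, 21]
Pass 3: Select minimum 15 at index 2, swap -> [3, 11, 15, 22, 21]


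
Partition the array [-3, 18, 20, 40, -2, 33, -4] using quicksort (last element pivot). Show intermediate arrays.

Partition 1: pivot=-4 at index 0 -> [-4, 18, 20, 40, -2, 33, -3]
Partition 2: pivot=-3 at index 1 -> [-4, -3, 20, 40, -2, 33, 18]
Partition 3: pivot=18 at index 3 -> [-4, -3, -2, 18, 20, 33, 40]
Partition 4: pivot=40 at index 6 -> [-4, -3, -2, 18, 20, 33, 40]
Partition 5: pivot=33 at index 5 -> [-4, -3, -2, 18, 20, 33, 40]


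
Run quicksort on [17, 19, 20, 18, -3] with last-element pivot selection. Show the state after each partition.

Partition 1: pivot=-3 at index 0 -> [-3, 19, 20, 18, 17]
Partition 2: pivot=17 at index 1 -> [-3, 17, 20, 18, 19]
Partition 3: pivot=19 at index 3 -> [-3, 17, 18, 19, 20]


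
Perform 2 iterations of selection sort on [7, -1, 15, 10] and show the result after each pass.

Pass 1: Select minimum -1 at index 1, swap -> [-1, 7, 15, 10]
Pass 2: Select minimum 7 at index 1, swap -> [-1, 7, 15, 10]


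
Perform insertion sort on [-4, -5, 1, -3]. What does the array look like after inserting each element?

First element -4 is already 'sorted'
Insert -5: shifted 1 elements -> [-5, -4, 1, -3]
Insert 1: shifted 0 elements -> [-5, -4, 1, -3]
Insert -3: shifted 1 elements -> [-5, -4, -3, 1]


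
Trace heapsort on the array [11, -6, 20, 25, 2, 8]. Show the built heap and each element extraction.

Build heap: [25, 11, 20, -6, 2, 8]
Extract 25: [20, 11, 8, -6, 2, 25]
Extract 20: [11, 2, 8, -6, 20, 25]
Extract 11: [8, 2, -6, 11, 20, 25]
Extract 8: [2, -6, 8, 11, 20, 25]
Extract 2: [-6, 2, 8, 11, 20, 25]


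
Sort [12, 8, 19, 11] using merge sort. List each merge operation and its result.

Divide and conquer:
  Merge [12] + [8] -> [8, 12]
  Merge [19] + [11] -> [11, 19]
  Merge [8, 12] + [11, 19] -> [8, 11, 12, 19]


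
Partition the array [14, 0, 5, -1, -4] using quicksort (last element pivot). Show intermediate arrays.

Partition 1: pivot=-4 at index 0 -> [-4, 0, 5, -1, 14]
Partition 2: pivot=14 at index 4 -> [-4, 0, 5, -1, 14]
Partition 3: pivot=-1 at index 1 -> [-4, -1, 5, 0, 14]
Partition 4: pivot=0 at index 2 -> [-4, -1, 0, 5, 14]


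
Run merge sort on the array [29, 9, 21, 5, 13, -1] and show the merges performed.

Divide and conquer:
  Merge [9] + [21] -> [9, 21]
  Merge [29] + [9, 21] -> [9, 21, 29]
  Merge [13] + [-1] -> [-1, 13]
  Merge [5] + [-1, 13] -> [-1, 5, 13]
  Merge [9, 21, 29] + [-1, 5, 13] -> [-1, 5, 9, 13, 21, 29]


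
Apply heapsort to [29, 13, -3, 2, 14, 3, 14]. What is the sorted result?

Build heap: [29, 14, 14, 2, 13, 3, -3]
Extract 29: [14, 13, 14, 2, -3, 3, 29]
Extract 14: [14, 13, 3, 2, -3, 14, 29]
Extract 14: [13, 2, 3, -3, 14, 14, 29]
Extract 13: [3, 2, -3, 13, 14, 14, 29]
Extract 3: [2, -3, 3, 13, 14, 14, 29]
Extract 2: [-3, 2, 3, 13, 14, 14, 29]


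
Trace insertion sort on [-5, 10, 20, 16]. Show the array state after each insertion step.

First element -5 is already 'sorted'
Insert 10: shifted 0 elements -> [-5, 10, 20, 16]
Insert 20: shifted 0 elements -> [-5, 10, 20, 16]
Insert 16: shifted 1 elements -> [-5, 10, 16, 20]


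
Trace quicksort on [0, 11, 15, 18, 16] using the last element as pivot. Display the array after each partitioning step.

Partition 1: pivot=16 at index 3 -> [0, 11, 15, 16, 18]
Partition 2: pivot=15 at index 2 -> [0, 11, 15, 16, 18]
Partition 3: pivot=11 at index 1 -> [0, 11, 15, 16, 18]


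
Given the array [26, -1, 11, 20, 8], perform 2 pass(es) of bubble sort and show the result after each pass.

After pass 1: [-1, 11, 20, 8, 26] (4 swaps)
After pass 2: [-1, 11, 8, 20, 26] (1 swaps)
Total swaps: 5


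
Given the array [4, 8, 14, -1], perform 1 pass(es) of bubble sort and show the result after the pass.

After pass 1: [4, 8, -1, 14] (1 swaps)
Total swaps: 1


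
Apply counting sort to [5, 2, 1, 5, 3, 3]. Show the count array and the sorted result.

Count array: [0, 1, 1, 2, 0, 2]
(count[i] = number of elements equal to i)
Cumulative count: [0, 1, 2, 4, 4, 6]
Sorted: [1, 2, 3, 3, 5, 5]


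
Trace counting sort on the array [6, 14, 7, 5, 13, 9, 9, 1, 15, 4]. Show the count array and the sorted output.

Count array: [0, 1, 0, 0, 1, 1, 1, 1, 0, 2, 0, 0, 0, 1, 1, 1]
(count[i] = number of elements equal to i)
Cumulative count: [0, 1, 1, 1, 2, 3, 4, 5, 5, 7, 7, 7, 7, 8, 9, 10]
Sorted: [1, 4, 5, 6, 7, 9, 9, 13, 14, 15]


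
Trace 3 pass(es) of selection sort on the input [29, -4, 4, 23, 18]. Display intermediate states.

Pass 1: Select minimum -4 at index 1, swap -> [-4, 29, 4, 23, 18]
Pass 2: Select minimum 4 at index 2, swap -> [-4, 4, 29, 23, 18]
Pass 3: Select minimum 18 at index 4, swap -> [-4, 4, 18, 23, 29]


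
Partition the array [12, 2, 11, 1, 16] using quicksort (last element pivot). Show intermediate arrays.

Partition 1: pivot=16 at index 4 -> [12, 2, 11, 1, 16]
Partition 2: pivot=1 at index 0 -> [1, 2, 11, 12, 16]
Partition 3: pivot=12 at index 3 -> [1, 2, 11, 12, 16]
Partition 4: pivot=11 at index 2 -> [1, 2, 11, 12, 16]


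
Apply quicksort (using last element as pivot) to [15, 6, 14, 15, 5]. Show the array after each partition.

Partition 1: pivot=5 at index 0 -> [5, 6, 14, 15, 15]
Partition 2: pivot=15 at index 4 -> [5, 6, 14, 15, 15]
Partition 3: pivot=15 at index 3 -> [5, 6, 14, 15, 15]
Partition 4: pivot=14 at index 2 -> [5, 6, 14, 15, 15]


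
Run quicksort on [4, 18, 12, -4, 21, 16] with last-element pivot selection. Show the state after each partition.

Partition 1: pivot=16 at index 3 -> [4, 12, -4, 16, 21, 18]
Partition 2: pivot=-4 at index 0 -> [-4, 12, 4, 16, 21, 18]
Partition 3: pivot=4 at index 1 -> [-4, 4, 12, 16, 21, 18]
Partition 4: pivot=18 at index 4 -> [-4, 4, 12, 16, 18, 21]


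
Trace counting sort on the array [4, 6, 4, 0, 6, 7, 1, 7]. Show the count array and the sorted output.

Count array: [1, 1, 0, 0, 2, 0, 2, 2]
(count[i] = number of elements equal to i)
Cumulative count: [1, 2, 2, 2, 4, 4, 6, 8]
Sorted: [0, 1, 4, 4, 6, 6, 7, 7]


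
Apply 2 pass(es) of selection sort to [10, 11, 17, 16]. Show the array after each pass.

Pass 1: Select minimum 10 at index 0, swap -> [10, 11, 17, 16]
Pass 2: Select minimum 11 at index 1, swap -> [10, 11, 17, 16]


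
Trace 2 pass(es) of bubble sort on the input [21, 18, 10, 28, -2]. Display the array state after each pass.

After pass 1: [18, 10, 21, -2, 28] (3 swaps)
After pass 2: [10, 18, -2, 21, 28] (2 swaps)
Total swaps: 5


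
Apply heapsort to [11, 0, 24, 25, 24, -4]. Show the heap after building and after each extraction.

Build heap: [25, 24, 24, 0, 11, -4]
Extract 25: [24, 11, 24, 0, -4, 25]
Extract 24: [24, 11, -4, 0, 24, 25]
Extract 24: [11, 0, -4, 24, 24, 25]
Extract 11: [0, -4, 11, 24, 24, 25]
Extract 0: [-4, 0, 11, 24, 24, 25]


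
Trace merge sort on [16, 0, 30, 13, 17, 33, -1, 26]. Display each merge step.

Divide and conquer:
  Merge [16] + [0] -> [0, 16]
  Merge [30] + [13] -> [13, 30]
  Merge [0, 16] + [13, 30] -> [0, 13, 16, 30]
  Merge [17] + [33] -> [17, 33]
  Merge [-1] + [26] -> [-1, 26]
  Merge [17, 33] + [-1, 26] -> [-1, 17, 26, 33]
  Merge [0, 13, 16, 30] + [-1, 17, 26, 33] -> [-1, 0, 13, 16, 17, 26, 30, 33]


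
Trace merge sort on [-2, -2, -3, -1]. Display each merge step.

Divide and conquer:
  Merge [-2] + [-2] -> [-2, -2]
  Merge [-3] + [-1] -> [-3, -1]
  Merge [-2, -2] + [-3, -1] -> [-3, -2, -2, -1]


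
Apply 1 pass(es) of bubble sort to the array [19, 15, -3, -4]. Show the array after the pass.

After pass 1: [15, -3, -4, 19] (3 swaps)
Total swaps: 3


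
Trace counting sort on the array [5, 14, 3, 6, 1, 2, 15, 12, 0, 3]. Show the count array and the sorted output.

Count array: [1, 1, 1, 2, 0, 1, 1, 0, 0, 0, 0, 0, 1, 0, 1, 1]
(count[i] = number of elements equal to i)
Cumulative count: [1, 2, 3, 5, 5, 6, 7, 7, 7, 7, 7, 7, 8, 8, 9, 10]
Sorted: [0, 1, 2, 3, 3, 5, 6, 12, 14, 15]


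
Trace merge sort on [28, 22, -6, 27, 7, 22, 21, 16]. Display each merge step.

Divide and conquer:
  Merge [28] + [22] -> [22, 28]
  Merge [-6] + [27] -> [-6, 27]
  Merge [22, 28] + [-6, 27] -> [-6, 22, 27, 28]
  Merge [7] + [22] -> [7, 22]
  Merge [21] + [16] -> [16, 21]
  Merge [7, 22] + [16, 21] -> [7, 16, 21, 22]
  Merge [-6, 22, 27, 28] + [7, 16, 21, 22] -> [-6, 7, 16, 21, 22, 22, 27, 28]


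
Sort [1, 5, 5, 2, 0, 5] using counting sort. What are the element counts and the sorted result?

Count array: [1, 1, 1, 0, 0, 3]
(count[i] = number of elements equal to i)
Cumulative count: [1, 2, 3, 3, 3, 6]
Sorted: [0, 1, 2, 5, 5, 5]


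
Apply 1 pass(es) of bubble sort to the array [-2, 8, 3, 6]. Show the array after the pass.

After pass 1: [-2, 3, 6, 8] (2 swaps)
Total swaps: 2


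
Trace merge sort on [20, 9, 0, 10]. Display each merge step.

Divide and conquer:
  Merge [20] + [9] -> [9, 20]
  Merge [0] + [10] -> [0, 10]
  Merge [9, 20] + [0, 10] -> [0, 9, 10, 20]


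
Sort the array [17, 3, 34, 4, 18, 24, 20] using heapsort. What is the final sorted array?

Build heap: [34, 18, 24, 4, 3, 17, 20]
Extract 34: [24, 18, 20, 4, 3, 17, 34]
Extract 24: [20, 18, 17, 4, 3, 24, 34]
Extract 20: [18, 4, 17, 3, 20, 24, 34]
Extract 18: [17, 4, 3, 18, 20, 24, 34]
Extract 17: [4, 3, 17, 18, 20, 24, 34]
Extract 4: [3, 4, 17, 18, 20, 24, 34]


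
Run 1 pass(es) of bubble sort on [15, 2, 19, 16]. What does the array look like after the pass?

After pass 1: [2, 15, 16, 19] (2 swaps)
Total swaps: 2


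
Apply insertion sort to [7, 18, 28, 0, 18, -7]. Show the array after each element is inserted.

First element 7 is already 'sorted'
Insert 18: shifted 0 elements -> [7, 18, 28, 0, 18, -7]
Insert 28: shifted 0 elements -> [7, 18, 28, 0, 18, -7]
Insert 0: shifted 3 elements -> [0, 7, 18, 28, 18, -7]
Insert 18: shifted 1 elements -> [0, 7, 18, 18, 28, -7]
Insert -7: shifted 5 elements -> [-7, 0, 7, 18, 18, 28]


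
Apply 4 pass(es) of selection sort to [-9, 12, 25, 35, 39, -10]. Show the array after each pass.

Pass 1: Select minimum -10 at index 5, swap -> [-10, 12, 25, 35, 39, -9]
Pass 2: Select minimum -9 at index 5, swap -> [-10, -9, 25, 35, 39, 12]
Pass 3: Select minimum 12 at index 5, swap -> [-10, -9, 12, 35, 39, 25]
Pass 4: Select minimum 25 at index 5, swap -> [-10, -9, 12, 25, 39, 35]


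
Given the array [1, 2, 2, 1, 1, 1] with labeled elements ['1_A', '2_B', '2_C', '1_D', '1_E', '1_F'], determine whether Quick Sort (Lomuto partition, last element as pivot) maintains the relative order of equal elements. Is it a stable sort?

Trace Quick Sort on the labeled array (the key is the number; the letter only tracks identity):
  Partition indices 0..5 around pivot 1_F -> [1_A, 1_D, 1_E, 1_F, 2_C, 2_B]
  Partition indices 0..2 around pivot 1_E -> [1_A, 1_D, 1_E, 1_F, 2_C, 2_B]
  Partition indices 0..1 around pivot 1_D -> [1_A, 1_D, 1_E, 1_F, 2_C, 2_B]
  Partition indices 4..5 around pivot 2_B -> [1_A, 1_D, 1_E, 1_F, 2_C, 2_B]
Final order: [1_A, 1_D, 1_E, 1_F, 2_C, 2_B]
Equal keys:
  value 1: originally 1_A, 1_D, 1_E, 1_F; after sorting 1_A, 1_D, 1_E, 1_F -> order preserved
  value 2: originally 2_B, 2_C; after sorting 2_C, 2_B -> order changed
Equal keys were reordered, so Quick Sort is not stable: partition swaps elements across long distances and can reorder equal keys. (One such input is enough; an unstable sort may happen to preserve order on other inputs, but it gives no guarantee.)
Answer: Not stable


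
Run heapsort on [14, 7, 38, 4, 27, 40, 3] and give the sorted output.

Build heap: [40, 27, 38, 4, 7, 14, 3]
Extract 40: [38, 27, 14, 4, 7, 3, 40]
Extract 38: [27, 7, 14, 4, 3, 38, 40]
Extract 27: [14, 7, 3, 4, 27, 38, 40]
Extract 14: [7, 4, 3, 14, 27, 38, 40]
Extract 7: [4, 3, 7, 14, 27, 38, 40]
Extract 4: [3, 4, 7, 14, 27, 38, 40]


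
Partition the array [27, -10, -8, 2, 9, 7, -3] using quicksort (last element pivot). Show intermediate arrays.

Partition 1: pivot=-3 at index 2 -> [-10, -8, -3, 2, 9, 7, 27]
Partition 2: pivot=-8 at index 1 -> [-10, -8, -3, 2, 9, 7, 27]
Partition 3: pivot=27 at index 6 -> [-10, -8, -3, 2, 9, 7, 27]
Partition 4: pivot=7 at index 4 -> [-10, -8, -3, 2, 7, 9, 27]


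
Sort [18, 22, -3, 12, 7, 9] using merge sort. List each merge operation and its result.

Divide and conquer:
  Merge [22] + [-3] -> [-3, 22]
  Merge [18] + [-3, 22] -> [-3, 18, 22]
  Merge [7] + [9] -> [7, 9]
  Merge [12] + [7, 9] -> [7, 9, 12]
  Merge [-3, 18, 22] + [7, 9, 12] -> [-3, 7, 9, 12, 18, 22]


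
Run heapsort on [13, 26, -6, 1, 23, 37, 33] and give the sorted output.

Build heap: [37, 26, 33, 1, 23, -6, 13]
Extract 37: [33, 26, 13, 1, 23, -6, 37]
Extract 33: [26, 23, 13, 1, -6, 33, 37]
Extract 26: [23, 1, 13, -6, 26, 33, 37]
Extract 23: [13, 1, -6, 23, 26, 33, 37]
Extract 13: [1, -6, 13, 23, 26, 33, 37]
Extract 1: [-6, 1, 13, 23, 26, 33, 37]


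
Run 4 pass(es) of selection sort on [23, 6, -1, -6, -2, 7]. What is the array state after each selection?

Pass 1: Select minimum -6 at index 3, swap -> [-6, 6, -1, 23, -2, 7]
Pass 2: Select minimum -2 at index 4, swap -> [-6, -2, -1, 23, 6, 7]
Pass 3: Select minimum -1 at index 2, swap -> [-6, -2, -1, 23, 6, 7]
Pass 4: Select minimum 6 at index 4, swap -> [-6, -2, -1, 6, 23, 7]


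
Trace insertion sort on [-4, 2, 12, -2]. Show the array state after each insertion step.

First element -4 is already 'sorted'
Insert 2: shifted 0 elements -> [-4, 2, 12, -2]
Insert 12: shifted 0 elements -> [-4, 2, 12, -2]
Insert -2: shifted 2 elements -> [-4, -2, 2, 12]


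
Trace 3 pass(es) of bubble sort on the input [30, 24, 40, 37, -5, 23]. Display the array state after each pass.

After pass 1: [24, 30, 37, -5, 23, 40] (4 swaps)
After pass 2: [24, 30, -5, 23, 37, 40] (2 swaps)
After pass 3: [24, -5, 23, 30, 37, 40] (2 swaps)
Total swaps: 8


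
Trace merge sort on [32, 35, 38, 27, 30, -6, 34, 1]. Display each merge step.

Divide and conquer:
  Merge [32] + [35] -> [32, 35]
  Merge [38] + [27] -> [27, 38]
  Merge [32, 35] + [27, 38] -> [27, 32, 35, 38]
  Merge [30] + [-6] -> [-6, 30]
  Merge [34] + [1] -> [1, 34]
  Merge [-6, 30] + [1, 34] -> [-6, 1, 30, 34]
  Merge [27, 32, 35, 38] + [-6, 1, 30, 34] -> [-6, 1, 27, 30, 32, 34, 35, 38]


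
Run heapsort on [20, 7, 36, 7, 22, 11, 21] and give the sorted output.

Build heap: [36, 22, 21, 7, 7, 11, 20]
Extract 36: [22, 20, 21, 7, 7, 11, 36]
Extract 22: [21, 20, 11, 7, 7, 22, 36]
Extract 21: [20, 7, 11, 7, 21, 22, 36]
Extract 20: [11, 7, 7, 20, 21, 22, 36]
Extract 11: [7, 7, 11, 20, 21, 22, 36]
Extract 7: [7, 7, 11, 20, 21, 22, 36]


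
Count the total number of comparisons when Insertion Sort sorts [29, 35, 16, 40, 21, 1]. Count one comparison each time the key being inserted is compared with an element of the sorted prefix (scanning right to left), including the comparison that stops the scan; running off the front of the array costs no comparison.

Insert 35: 29 <= 35 (stop) = 1 comparison(s) -> [29, 35, 16, 40, 21, 1]
Insert 16: 35 > 16 (shift), 29 > 16 (shift), reached front = 2 comparison(s) -> [16, 29, 35, 40, 21, 1]
Insert 40: 35 <= 40 (stop) = 1 comparison(s) -> [16, 29, 35, 40, 21, 1]
Insert 21: 40 > 21 (shift), 35 > 21 (shift), 29 > 21 (shift), 16 <= 21 (stop) = 4 comparison(s) -> [16, 21, 29, 35, 40, 1]
Insert 1: 40 > 1 (shift), 35 > 1 (shift), 29 > 1 (shift), 21 > 1 (shift), 16 > 1 (shift), reached front = 5 comparison(s) -> [1, 16, 21, 29, 35, 40]
Total comparisons: 1 + 2 + 1 + 4 + 5 = 13


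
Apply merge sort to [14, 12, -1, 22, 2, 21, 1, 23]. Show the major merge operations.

Divide and conquer:
  Merge [14] + [12] -> [12, 14]
  Merge [-1] + [22] -> [-1, 22]
  Merge [12, 14] + [-1, 22] -> [-1, 12, 14, 22]
  Merge [2] + [21] -> [2, 21]
  Merge [1] + [23] -> [1, 23]
  Merge [2, 21] + [1, 23] -> [1, 2, 21, 23]
  Merge [-1, 12, 14, 22] + [1, 2, 21, 23] -> [-1, 1, 2, 12, 14, 21, 22, 23]


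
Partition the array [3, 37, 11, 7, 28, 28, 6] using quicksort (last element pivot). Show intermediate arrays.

Partition 1: pivot=6 at index 1 -> [3, 6, 11, 7, 28, 28, 37]
Partition 2: pivot=37 at index 6 -> [3, 6, 11, 7, 28, 28, 37]
Partition 3: pivot=28 at index 5 -> [3, 6, 11, 7, 28, 28, 37]
Partition 4: pivot=28 at index 4 -> [3, 6, 11, 7, 28, 28, 37]
Partition 5: pivot=7 at index 2 -> [3, 6, 7, 11, 28, 28, 37]


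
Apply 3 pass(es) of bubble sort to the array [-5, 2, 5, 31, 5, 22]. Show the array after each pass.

After pass 1: [-5, 2, 5, 5, 22, 31] (2 swaps)
After pass 2: [-5, 2, 5, 5, 22, 31] (0 swaps)
After pass 3: [-5, 2, 5, 5, 22, 31] (0 swaps)
Total swaps: 2


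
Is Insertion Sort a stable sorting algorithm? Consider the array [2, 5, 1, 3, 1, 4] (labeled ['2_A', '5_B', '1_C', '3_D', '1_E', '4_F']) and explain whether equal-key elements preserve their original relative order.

Trace Insertion Sort on the labeled array (the key is the number; the letter only tracks identity):
  Insert 5_B at index 1: [2_A, 5_B, 1_C, 3_D, 1_E, 4_F]
  Insert 1_C at index 0: [1_C, 2_A, 5_B, 3_D, 1_E, 4_F]
  Insert 3_D at index 2: [1_C, 2_A, 3_D, 5_B, 1_E, 4_F]
  Insert 1_E at index 1: [1_C, 1_E, 2_A, 3_D, 5_B, 4_F]
  Insert 4_F at index 4: [1_C, 1_E, 2_A, 3_D, 4_F, 5_B]
Final order: [1_C, 1_E, 2_A, 3_D, 4_F, 5_B]
Equal keys:
  value 1: originally 1_C, 1_E; after sorting 1_C, 1_E -> order preserved
All equal keys kept their original relative order. Insertion Sort is stable: elements are shifted only while they are strictly greater than the key, so a key is inserted after any equal elements already placed.
Answer: Stable


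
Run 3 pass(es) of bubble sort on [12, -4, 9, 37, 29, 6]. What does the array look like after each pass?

After pass 1: [-4, 9, 12, 29, 6, 37] (4 swaps)
After pass 2: [-4, 9, 12, 6, 29, 37] (1 swaps)
After pass 3: [-4, 9, 6, 12, 29, 37] (1 swaps)
Total swaps: 6


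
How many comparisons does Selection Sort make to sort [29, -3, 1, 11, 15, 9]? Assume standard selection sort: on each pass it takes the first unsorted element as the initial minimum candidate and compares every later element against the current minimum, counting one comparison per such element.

Pass 1: scan indices 1..5 for the minimum = 5 comparison(s); min is -3, place at index 0 -> [-3, 29, 1, 11, 15, 9]
Pass 2: scan indices 2..5 for the minimum = 4 comparison(s); min is 1, place at index 1 -> [-3, 1, 29, 11, 15, 9]
Pass 3: scan indices 3..5 for the minimum = 3 comparison(s); min is 9, place at index 2 -> [-3, 1, 9, 11, 15, 29]
Pass 4: scan indices 4..5 for the minimum = 2 comparison(s); min is 11, place at index 3 -> [-3, 1, 9, 11, 15, 29]
Pass 5: scan indices 5..5 for the minimum = 1 comparison(s); min is 15, place at index 4 -> [-3, 1, 9, 11, 15, 29]
Selection sort always scans the whole unsorted suffix, so the count is (n-1) + (n-2) + ... + 1 = n(n-1)/2 = 6*5/2 = 15 regardless of the input order.
Total comparisons: 5 + 4 + 3 + 2 + 1 = 15


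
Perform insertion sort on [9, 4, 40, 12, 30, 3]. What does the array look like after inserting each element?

First element 9 is already 'sorted'
Insert 4: shifted 1 elements -> [4, 9, 40, 12, 30, 3]
Insert 40: shifted 0 elements -> [4, 9, 40, 12, 30, 3]
Insert 12: shifted 1 elements -> [4, 9, 12, 40, 30, 3]
Insert 30: shifted 1 elements -> [4, 9, 12, 30, 40, 3]
Insert 3: shifted 5 elements -> [3, 4, 9, 12, 30, 40]


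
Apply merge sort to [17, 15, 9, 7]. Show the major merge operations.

Divide and conquer:
  Merge [17] + [15] -> [15, 17]
  Merge [9] + [7] -> [7, 9]
  Merge [15, 17] + [7, 9] -> [7, 9, 15, 17]


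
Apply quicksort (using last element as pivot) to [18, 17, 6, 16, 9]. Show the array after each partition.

Partition 1: pivot=9 at index 1 -> [6, 9, 18, 16, 17]
Partition 2: pivot=17 at index 3 -> [6, 9, 16, 17, 18]


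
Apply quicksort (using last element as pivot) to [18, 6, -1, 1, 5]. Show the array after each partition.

Partition 1: pivot=5 at index 2 -> [-1, 1, 5, 6, 18]
Partition 2: pivot=1 at index 1 -> [-1, 1, 5, 6, 18]
Partition 3: pivot=18 at index 4 -> [-1, 1, 5, 6, 18]


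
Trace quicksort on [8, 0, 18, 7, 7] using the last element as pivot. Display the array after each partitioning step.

Partition 1: pivot=7 at index 2 -> [0, 7, 7, 8, 18]
Partition 2: pivot=7 at index 1 -> [0, 7, 7, 8, 18]
Partition 3: pivot=18 at index 4 -> [0, 7, 7, 8, 18]


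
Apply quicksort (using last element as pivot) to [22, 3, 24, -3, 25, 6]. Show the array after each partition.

Partition 1: pivot=6 at index 2 -> [3, -3, 6, 22, 25, 24]
Partition 2: pivot=-3 at index 0 -> [-3, 3, 6, 22, 25, 24]
Partition 3: pivot=24 at index 4 -> [-3, 3, 6, 22, 24, 25]


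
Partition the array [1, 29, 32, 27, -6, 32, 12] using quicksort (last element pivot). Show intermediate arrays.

Partition 1: pivot=12 at index 2 -> [1, -6, 12, 27, 29, 32, 32]
Partition 2: pivot=-6 at index 0 -> [-6, 1, 12, 27, 29, 32, 32]
Partition 3: pivot=32 at index 6 -> [-6, 1, 12, 27, 29, 32, 32]
Partition 4: pivot=32 at index 5 -> [-6, 1, 12, 27, 29, 32, 32]
Partition 5: pivot=29 at index 4 -> [-6, 1, 12, 27, 29, 32, 32]


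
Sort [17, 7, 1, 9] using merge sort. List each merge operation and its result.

Divide and conquer:
  Merge [17] + [7] -> [7, 17]
  Merge [1] + [9] -> [1, 9]
  Merge [7, 17] + [1, 9] -> [1, 7, 9, 17]


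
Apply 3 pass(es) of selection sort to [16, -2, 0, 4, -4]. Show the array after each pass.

Pass 1: Select minimum -4 at index 4, swap -> [-4, -2, 0, 4, 16]
Pass 2: Select minimum -2 at index 1, swap -> [-4, -2, 0, 4, 16]
Pass 3: Select minimum 0 at index 2, swap -> [-4, -2, 0, 4, 16]


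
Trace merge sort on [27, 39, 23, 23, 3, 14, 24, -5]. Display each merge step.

Divide and conquer:
  Merge [27] + [39] -> [27, 39]
  Merge [23] + [23] -> [23, 23]
  Merge [27, 39] + [23, 23] -> [23, 23, 27, 39]
  Merge [3] + [14] -> [3, 14]
  Merge [24] + [-5] -> [-5, 24]
  Merge [3, 14] + [-5, 24] -> [-5, 3, 14, 24]
  Merge [23, 23, 27, 39] + [-5, 3, 14, 24] -> [-5, 3, 14, 23, 23, 24, 27, 39]


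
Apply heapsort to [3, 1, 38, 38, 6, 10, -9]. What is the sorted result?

Build heap: [38, 6, 38, 1, 3, 10, -9]
Extract 38: [38, 6, 10, 1, 3, -9, 38]
Extract 38: [10, 6, -9, 1, 3, 38, 38]
Extract 10: [6, 3, -9, 1, 10, 38, 38]
Extract 6: [3, 1, -9, 6, 10, 38, 38]
Extract 3: [1, -9, 3, 6, 10, 38, 38]
Extract 1: [-9, 1, 3, 6, 10, 38, 38]


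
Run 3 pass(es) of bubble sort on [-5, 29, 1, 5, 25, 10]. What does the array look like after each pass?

After pass 1: [-5, 1, 5, 25, 10, 29] (4 swaps)
After pass 2: [-5, 1, 5, 10, 25, 29] (1 swaps)
After pass 3: [-5, 1, 5, 10, 25, 29] (0 swaps)
Total swaps: 5


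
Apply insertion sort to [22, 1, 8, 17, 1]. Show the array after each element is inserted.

First element 22 is already 'sorted'
Insert 1: shifted 1 elements -> [1, 22, 8, 17, 1]
Insert 8: shifted 1 elements -> [1, 8, 22, 17, 1]
Insert 17: shifted 1 elements -> [1, 8, 17, 22, 1]
Insert 1: shifted 3 elements -> [1, 1, 8, 17, 22]


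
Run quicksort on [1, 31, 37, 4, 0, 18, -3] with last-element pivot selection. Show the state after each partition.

Partition 1: pivot=-3 at index 0 -> [-3, 31, 37, 4, 0, 18, 1]
Partition 2: pivot=1 at index 2 -> [-3, 0, 1, 4, 31, 18, 37]
Partition 3: pivot=37 at index 6 -> [-3, 0, 1, 4, 31, 18, 37]
Partition 4: pivot=18 at index 4 -> [-3, 0, 1, 4, 18, 31, 37]


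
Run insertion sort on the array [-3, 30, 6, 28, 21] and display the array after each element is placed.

First element -3 is already 'sorted'
Insert 30: shifted 0 elements -> [-3, 30, 6, 28, 21]
Insert 6: shifted 1 elements -> [-3, 6, 30, 28, 21]
Insert 28: shifted 1 elements -> [-3, 6, 28, 30, 21]
Insert 21: shifted 2 elements -> [-3, 6, 21, 28, 30]


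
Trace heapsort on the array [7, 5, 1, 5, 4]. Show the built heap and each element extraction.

Build heap: [7, 5, 1, 5, 4]
Extract 7: [5, 5, 1, 4, 7]
Extract 5: [5, 4, 1, 5, 7]
Extract 5: [4, 1, 5, 5, 7]
Extract 4: [1, 4, 5, 5, 7]


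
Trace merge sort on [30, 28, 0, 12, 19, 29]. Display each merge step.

Divide and conquer:
  Merge [28] + [0] -> [0, 28]
  Merge [30] + [0, 28] -> [0, 28, 30]
  Merge [19] + [29] -> [19, 29]
  Merge [12] + [19, 29] -> [12, 19, 29]
  Merge [0, 28, 30] + [12, 19, 29] -> [0, 12, 19, 28, 29, 30]


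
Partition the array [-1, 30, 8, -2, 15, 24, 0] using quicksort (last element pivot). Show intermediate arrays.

Partition 1: pivot=0 at index 2 -> [-1, -2, 0, 30, 15, 24, 8]
Partition 2: pivot=-2 at index 0 -> [-2, -1, 0, 30, 15, 24, 8]
Partition 3: pivot=8 at index 3 -> [-2, -1, 0, 8, 15, 24, 30]
Partition 4: pivot=30 at index 6 -> [-2, -1, 0, 8, 15, 24, 30]
Partition 5: pivot=24 at index 5 -> [-2, -1, 0, 8, 15, 24, 30]


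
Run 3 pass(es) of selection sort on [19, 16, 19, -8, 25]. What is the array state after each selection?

Pass 1: Select minimum -8 at index 3, swap -> [-8, 16, 19, 19, 25]
Pass 2: Select minimum 16 at index 1, swap -> [-8, 16, 19, 19, 25]
Pass 3: Select minimum 19 at index 2, swap -> [-8, 16, 19, 19, 25]


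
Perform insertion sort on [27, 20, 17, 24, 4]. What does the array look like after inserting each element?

First element 27 is already 'sorted'
Insert 20: shifted 1 elements -> [20, 27, 17, 24, 4]
Insert 17: shifted 2 elements -> [17, 20, 27, 24, 4]
Insert 24: shifted 1 elements -> [17, 20, 24, 27, 4]
Insert 4: shifted 4 elements -> [4, 17, 20, 24, 27]


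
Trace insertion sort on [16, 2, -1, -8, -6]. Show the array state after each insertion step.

First element 16 is already 'sorted'
Insert 2: shifted 1 elements -> [2, 16, -1, -8, -6]
Insert -1: shifted 2 elements -> [-1, 2, 16, -8, -6]
Insert -8: shifted 3 elements -> [-8, -1, 2, 16, -6]
Insert -6: shifted 3 elements -> [-8, -6, -1, 2, 16]


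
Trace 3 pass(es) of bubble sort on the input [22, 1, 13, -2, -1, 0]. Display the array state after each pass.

After pass 1: [1, 13, -2, -1, 0, 22] (5 swaps)
After pass 2: [1, -2, -1, 0, 13, 22] (3 swaps)
After pass 3: [-2, -1, 0, 1, 13, 22] (3 swaps)
Total swaps: 11


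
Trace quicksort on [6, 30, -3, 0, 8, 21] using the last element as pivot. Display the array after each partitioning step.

Partition 1: pivot=21 at index 4 -> [6, -3, 0, 8, 21, 30]
Partition 2: pivot=8 at index 3 -> [6, -3, 0, 8, 21, 30]
Partition 3: pivot=0 at index 1 -> [-3, 0, 6, 8, 21, 30]


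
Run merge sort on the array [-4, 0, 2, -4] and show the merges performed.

Divide and conquer:
  Merge [-4] + [0] -> [-4, 0]
  Merge [2] + [-4] -> [-4, 2]
  Merge [-4, 0] + [-4, 2] -> [-4, -4, 0, 2]


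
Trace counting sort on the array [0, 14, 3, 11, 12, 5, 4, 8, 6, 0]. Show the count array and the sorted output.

Count array: [2, 0, 0, 1, 1, 1, 1, 0, 1, 0, 0, 1, 1, 0, 1]
(count[i] = number of elements equal to i)
Cumulative count: [2, 2, 2, 3, 4, 5, 6, 6, 7, 7, 7, 8, 9, 9, 10]
Sorted: [0, 0, 3, 4, 5, 6, 8, 11, 12, 14]


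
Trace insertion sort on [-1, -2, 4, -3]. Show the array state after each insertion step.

First element -1 is already 'sorted'
Insert -2: shifted 1 elements -> [-2, -1, 4, -3]
Insert 4: shifted 0 elements -> [-2, -1, 4, -3]
Insert -3: shifted 3 elements -> [-3, -2, -1, 4]


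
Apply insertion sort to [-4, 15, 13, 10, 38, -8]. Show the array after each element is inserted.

First element -4 is already 'sorted'
Insert 15: shifted 0 elements -> [-4, 15, 13, 10, 38, -8]
Insert 13: shifted 1 elements -> [-4, 13, 15, 10, 38, -8]
Insert 10: shifted 2 elements -> [-4, 10, 13, 15, 38, -8]
Insert 38: shifted 0 elements -> [-4, 10, 13, 15, 38, -8]
Insert -8: shifted 5 elements -> [-8, -4, 10, 13, 15, 38]


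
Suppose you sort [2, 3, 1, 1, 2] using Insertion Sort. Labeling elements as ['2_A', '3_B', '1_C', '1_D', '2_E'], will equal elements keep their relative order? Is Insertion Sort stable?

Trace Insertion Sort on the labeled array (the key is the number; the letter only tracks identity):
  Insert 3_B at index 1: [2_A, 3_B, 1_C, 1_D, 2_E]
  Insert 1_C at index 0: [1_C, 2_A, 3_B, 1_D, 2_E]
  Insert 1_D at index 1: [1_C, 1_D, 2_A, 3_B, 2_E]
  Insert 2_E at index 3: [1_C, 1_D, 2_A, 2_E, 3_B]
Final order: [1_C, 1_D, 2_A, 2_E, 3_B]
Equal keys:
  value 1: originally 1_C, 1_D; after sorting 1_C, 1_D -> order preserved
  value 2: originally 2_A, 2_E; after sorting 2_A, 2_E -> order preserved
All equal keys kept their original relative order. Insertion Sort is stable: elements are shifted only while they are strictly greater than the key, so a key is inserted after any equal elements already placed.
Answer: Stable


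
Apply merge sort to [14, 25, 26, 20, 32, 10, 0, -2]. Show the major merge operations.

Divide and conquer:
  Merge [14] + [25] -> [14, 25]
  Merge [26] + [20] -> [20, 26]
  Merge [14, 25] + [20, 26] -> [14, 20, 25, 26]
  Merge [32] + [10] -> [10, 32]
  Merge [0] + [-2] -> [-2, 0]
  Merge [10, 32] + [-2, 0] -> [-2, 0, 10, 32]
  Merge [14, 20, 25, 26] + [-2, 0, 10, 32] -> [-2, 0, 10, 14, 20, 25, 26, 32]


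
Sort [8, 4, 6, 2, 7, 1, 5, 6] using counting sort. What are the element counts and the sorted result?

Count array: [0, 1, 1, 0, 1, 1, 2, 1, 1]
(count[i] = number of elements equal to i)
Cumulative count: [0, 1, 2, 2, 3, 4, 6, 7, 8]
Sorted: [1, 2, 4, 5, 6, 6, 7, 8]


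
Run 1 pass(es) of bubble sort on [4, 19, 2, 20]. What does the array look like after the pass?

After pass 1: [4, 2, 19, 20] (1 swaps)
Total swaps: 1


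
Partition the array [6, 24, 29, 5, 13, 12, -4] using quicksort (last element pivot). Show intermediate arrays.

Partition 1: pivot=-4 at index 0 -> [-4, 24, 29, 5, 13, 12, 6]
Partition 2: pivot=6 at index 2 -> [-4, 5, 6, 24, 13, 12, 29]
Partition 3: pivot=29 at index 6 -> [-4, 5, 6, 24, 13, 12, 29]
Partition 4: pivot=12 at index 3 -> [-4, 5, 6, 12, 13, 24, 29]
Partition 5: pivot=24 at index 5 -> [-4, 5, 6, 12, 13, 24, 29]


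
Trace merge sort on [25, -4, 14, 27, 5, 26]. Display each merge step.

Divide and conquer:
  Merge [-4] + [14] -> [-4, 14]
  Merge [25] + [-4, 14] -> [-4, 14, 25]
  Merge [5] + [26] -> [5, 26]
  Merge [27] + [5, 26] -> [5, 26, 27]
  Merge [-4, 14, 25] + [5, 26, 27] -> [-4, 5, 14, 25, 26, 27]


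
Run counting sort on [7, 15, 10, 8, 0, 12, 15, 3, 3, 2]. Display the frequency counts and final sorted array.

Count array: [1, 0, 1, 2, 0, 0, 0, 1, 1, 0, 1, 0, 1, 0, 0, 2]
(count[i] = number of elements equal to i)
Cumulative count: [1, 1, 2, 4, 4, 4, 4, 5, 6, 6, 7, 7, 8, 8, 8, 10]
Sorted: [0, 2, 3, 3, 7, 8, 10, 12, 15, 15]


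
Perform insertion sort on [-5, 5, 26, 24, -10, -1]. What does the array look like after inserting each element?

First element -5 is already 'sorted'
Insert 5: shifted 0 elements -> [-5, 5, 26, 24, -10, -1]
Insert 26: shifted 0 elements -> [-5, 5, 26, 24, -10, -1]
Insert 24: shifted 1 elements -> [-5, 5, 24, 26, -10, -1]
Insert -10: shifted 4 elements -> [-10, -5, 5, 24, 26, -1]
Insert -1: shifted 3 elements -> [-10, -5, -1, 5, 24, 26]


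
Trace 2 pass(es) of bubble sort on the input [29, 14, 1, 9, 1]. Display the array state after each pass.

After pass 1: [14, 1, 9, 1, 29] (4 swaps)
After pass 2: [1, 9, 1, 14, 29] (3 swaps)
Total swaps: 7


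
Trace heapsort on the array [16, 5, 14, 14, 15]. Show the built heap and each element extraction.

Build heap: [16, 15, 14, 14, 5]
Extract 16: [15, 14, 14, 5, 16]
Extract 15: [14, 5, 14, 15, 16]
Extract 14: [14, 5, 14, 15, 16]
Extract 14: [5, 14, 14, 15, 16]


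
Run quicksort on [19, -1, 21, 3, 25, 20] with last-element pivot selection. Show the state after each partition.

Partition 1: pivot=20 at index 3 -> [19, -1, 3, 20, 25, 21]
Partition 2: pivot=3 at index 1 -> [-1, 3, 19, 20, 25, 21]
Partition 3: pivot=21 at index 4 -> [-1, 3, 19, 20, 21, 25]


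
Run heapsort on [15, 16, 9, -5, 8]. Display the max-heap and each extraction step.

Build heap: [16, 15, 9, -5, 8]
Extract 16: [15, 8, 9, -5, 16]
Extract 15: [9, 8, -5, 15, 16]
Extract 9: [8, -5, 9, 15, 16]
Extract 8: [-5, 8, 9, 15, 16]


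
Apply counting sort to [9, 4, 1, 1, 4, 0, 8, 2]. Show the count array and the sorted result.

Count array: [1, 2, 1, 0, 2, 0, 0, 0, 1, 1]
(count[i] = number of elements equal to i)
Cumulative count: [1, 3, 4, 4, 6, 6, 6, 6, 7, 8]
Sorted: [0, 1, 1, 2, 4, 4, 8, 9]


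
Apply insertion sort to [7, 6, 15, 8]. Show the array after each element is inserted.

First element 7 is already 'sorted'
Insert 6: shifted 1 elements -> [6, 7, 15, 8]
Insert 15: shifted 0 elements -> [6, 7, 15, 8]
Insert 8: shifted 1 elements -> [6, 7, 8, 15]


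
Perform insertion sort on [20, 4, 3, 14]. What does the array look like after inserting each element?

First element 20 is already 'sorted'
Insert 4: shifted 1 elements -> [4, 20, 3, 14]
Insert 3: shifted 2 elements -> [3, 4, 20, 14]
Insert 14: shifted 1 elements -> [3, 4, 14, 20]


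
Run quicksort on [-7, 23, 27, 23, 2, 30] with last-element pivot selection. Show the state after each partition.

Partition 1: pivot=30 at index 5 -> [-7, 23, 27, 23, 2, 30]
Partition 2: pivot=2 at index 1 -> [-7, 2, 27, 23, 23, 30]
Partition 3: pivot=23 at index 3 -> [-7, 2, 23, 23, 27, 30]


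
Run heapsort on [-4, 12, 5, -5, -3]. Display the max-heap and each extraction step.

Build heap: [12, -3, 5, -5, -4]
Extract 12: [5, -3, -4, -5, 12]
Extract 5: [-3, -5, -4, 5, 12]
Extract -3: [-4, -5, -3, 5, 12]
Extract -4: [-5, -4, -3, 5, 12]


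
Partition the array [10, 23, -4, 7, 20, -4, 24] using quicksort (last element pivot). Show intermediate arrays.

Partition 1: pivot=24 at index 6 -> [10, 23, -4, 7, 20, -4, 24]
Partition 2: pivot=-4 at index 1 -> [-4, -4, 10, 7, 20, 23, 24]
Partition 3: pivot=23 at index 5 -> [-4, -4, 10, 7, 20, 23, 24]
Partition 4: pivot=20 at index 4 -> [-4, -4, 10, 7, 20, 23, 24]
Partition 5: pivot=7 at index 2 -> [-4, -4, 7, 10, 20, 23, 24]


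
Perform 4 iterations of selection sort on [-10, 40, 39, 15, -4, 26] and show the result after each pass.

Pass 1: Select minimum -10 at index 0, swap -> [-10, 40, 39, 15, -4, 26]
Pass 2: Select minimum -4 at index 4, swap -> [-10, -4, 39, 15, 40, 26]
Pass 3: Select minimum 15 at index 3, swap -> [-10, -4, 15, 39, 40, 26]
Pass 4: Select minimum 26 at index 5, swap -> [-10, -4, 15, 26, 40, 39]
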